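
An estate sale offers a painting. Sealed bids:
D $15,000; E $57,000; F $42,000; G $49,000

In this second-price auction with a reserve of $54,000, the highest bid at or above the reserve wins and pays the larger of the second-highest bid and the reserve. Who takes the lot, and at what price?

Sorting bids: 57,000 (E) > 49,000 (G) > 42,000 (F) > 15,000 (D)
E has the top bid at or above the reserve ($57,000).
max(second-highest $49,000, reserve $54,000) = $54,000.

E pays $54,000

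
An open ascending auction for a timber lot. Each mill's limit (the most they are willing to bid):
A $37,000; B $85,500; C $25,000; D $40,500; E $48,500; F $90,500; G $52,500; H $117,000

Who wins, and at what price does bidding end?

H wins at $90,500

Limits in order: 117,000 (H) > 90,500 (F) > 85,500 (B) > 52,500 (G) > 48,500 (E) > 40,500 (D) > …
Once the price passes $90,500, only H is left; the hammer falls at F's limit of $90,500.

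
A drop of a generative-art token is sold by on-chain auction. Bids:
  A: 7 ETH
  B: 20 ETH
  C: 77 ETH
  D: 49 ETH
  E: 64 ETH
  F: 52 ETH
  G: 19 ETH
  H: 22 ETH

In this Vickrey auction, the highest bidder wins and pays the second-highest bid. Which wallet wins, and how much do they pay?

C pays 64 ETH

Bids ranked: 77 (C) > 64 (E) > 52 (F) > 49 (D) > 22 (H) > 20 (B) > …
C wins with the highest bid; price is set by the runner-up at 64 ETH.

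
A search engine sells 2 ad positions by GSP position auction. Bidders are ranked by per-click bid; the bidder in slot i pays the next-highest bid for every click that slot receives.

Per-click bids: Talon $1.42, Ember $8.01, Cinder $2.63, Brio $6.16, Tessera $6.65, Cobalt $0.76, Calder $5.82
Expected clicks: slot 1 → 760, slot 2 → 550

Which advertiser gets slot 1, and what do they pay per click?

Per-click bids in order: $8.01 (Ember) > $6.65 (Tessera) > $6.16 (Brio) > …
Slot 1 goes to the first-ranked bidder, Ember, who pays the next bid down: $6.65/click.

Ember; $6.65 per click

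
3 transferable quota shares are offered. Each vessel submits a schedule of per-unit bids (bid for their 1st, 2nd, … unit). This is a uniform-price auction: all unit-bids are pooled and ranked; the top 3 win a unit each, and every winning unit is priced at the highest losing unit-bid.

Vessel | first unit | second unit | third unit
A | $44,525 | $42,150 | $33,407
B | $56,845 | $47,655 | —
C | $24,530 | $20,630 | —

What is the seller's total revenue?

Total revenue: $126,450

Pooled unit-bids ranked (top 3): 56,845 (B-1), 47,655 (B-2), 44,525 (A-1)
Highest rejected unit-bid = $42,150.
Allocation: A 1, B 2. Every unit priced at $42,150.
Revenue = 3 × 42,150 = $126,450.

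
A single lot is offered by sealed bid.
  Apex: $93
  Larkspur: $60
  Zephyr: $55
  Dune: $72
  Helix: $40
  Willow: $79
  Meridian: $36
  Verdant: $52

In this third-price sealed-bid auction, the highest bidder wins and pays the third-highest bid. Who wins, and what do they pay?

Rule: the highest bidder wins and pays the third-highest bid.
Bids ranked: 93 (Apex) > 79 (Willow) > 72 (Dune) > 60 (Larkspur) > 55 (Zephyr) > 52 (Verdant) > …
Apex is highest; pays the third-highest bid, $72.

Apex pays $72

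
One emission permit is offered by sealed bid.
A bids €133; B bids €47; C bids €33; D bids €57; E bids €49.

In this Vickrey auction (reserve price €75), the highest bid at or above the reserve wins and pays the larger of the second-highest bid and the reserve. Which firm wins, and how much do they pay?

Vickrey auction (reserve price €75): the highest bid at or above the reserve wins and pays the larger of the second-highest bid and the reserve.
Bids ranked: 133 (A) > 57 (D) > 49 (E) > 47 (B) > 33 (C)
Highest eligible bid: A at €133.
Second-highest bid €57 is below the reserve €75, so the reserve binds → payment €75.

A pays €75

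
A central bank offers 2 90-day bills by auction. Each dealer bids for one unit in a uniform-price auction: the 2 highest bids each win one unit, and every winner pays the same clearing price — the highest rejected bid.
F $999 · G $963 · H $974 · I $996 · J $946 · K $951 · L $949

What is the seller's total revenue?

Total revenue: $1,948

Ordering the bids: 999 (F), 996 (I), 974 (H), 963 (G), …
Winners (2 units): F, I.
Highest unsuccessful bid: $974 → clearing price.
Total revenue = 2 × $974 = $1,948.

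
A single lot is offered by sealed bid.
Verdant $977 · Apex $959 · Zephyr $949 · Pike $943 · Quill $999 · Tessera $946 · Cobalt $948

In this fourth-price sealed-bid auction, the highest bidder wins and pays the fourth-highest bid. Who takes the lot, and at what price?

Rule: the highest bidder wins and pays the fourth-highest bid.
Bids ranked: 999 (Quill) > 977 (Verdant) > 959 (Apex) > 949 (Zephyr) > 948 (Cobalt) > 946 (Tessera) > …
Quill is highest; pays the fourth-highest bid, $949.

Quill pays $949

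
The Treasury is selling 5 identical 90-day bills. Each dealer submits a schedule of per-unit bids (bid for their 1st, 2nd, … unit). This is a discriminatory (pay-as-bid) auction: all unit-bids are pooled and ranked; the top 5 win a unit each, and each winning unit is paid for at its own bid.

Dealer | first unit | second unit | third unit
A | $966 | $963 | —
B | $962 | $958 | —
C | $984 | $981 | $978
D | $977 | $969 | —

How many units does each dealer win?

C 3, D 2

All unit-bids, highest first — top 5: 984 (C-1), 981 (C-2), 978 (C-3), 977 (D-1), 969 (D-2)
Next rejected bid: $966 (not a price — pay-as-bid).
Allocation: C 3, D 2.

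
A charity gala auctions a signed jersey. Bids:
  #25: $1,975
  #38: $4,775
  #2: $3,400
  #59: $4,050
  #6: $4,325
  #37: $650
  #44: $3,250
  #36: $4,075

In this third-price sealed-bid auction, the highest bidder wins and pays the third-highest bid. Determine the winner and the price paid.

Third-price sealed-bid auction: the highest bidder wins and pays the third-highest bid.
Sorting bids: 4,775 (#38) > 4,325 (#6) > 4,075 (#36) > 4,050 (#59) > 3,400 (#2) > 3,250 (#44) > …
#38 wins; payment is bid #3 in the ranking = $4,075.

#38 pays $4,075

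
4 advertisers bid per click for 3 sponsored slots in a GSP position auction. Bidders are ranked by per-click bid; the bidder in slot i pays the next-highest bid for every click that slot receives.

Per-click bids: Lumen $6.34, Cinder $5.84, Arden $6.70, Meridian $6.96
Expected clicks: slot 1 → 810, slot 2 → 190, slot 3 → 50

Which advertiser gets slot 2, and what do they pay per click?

Arden; $6.34 per click

Sorting advertisers: $6.96 (Meridian) > $6.70 (Arden) > $6.34 (Lumen) > $5.84 (Cinder)
Slot 2 goes to the second-ranked bidder, Arden, who pays the next bid down: $6.34/click.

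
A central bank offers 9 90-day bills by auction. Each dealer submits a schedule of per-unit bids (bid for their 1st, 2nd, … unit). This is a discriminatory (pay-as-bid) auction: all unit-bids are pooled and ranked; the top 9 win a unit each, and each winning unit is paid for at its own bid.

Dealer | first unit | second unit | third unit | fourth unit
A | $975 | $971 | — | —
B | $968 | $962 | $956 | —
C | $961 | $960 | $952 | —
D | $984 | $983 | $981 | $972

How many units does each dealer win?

A 2, B 2, C 1, D 4

Pooled unit-bids ranked (top 9): 984 (D-1), 983 (D-2), 981 (D-3), 975 (A-1), 972 (D-4), 971 (A-2), 968 (B-1), 962 (B-2), 961 (C-1)
Next rejected bid: $960 (not a price — pay-as-bid).
Allocation: A 2, B 2, C 1, D 4.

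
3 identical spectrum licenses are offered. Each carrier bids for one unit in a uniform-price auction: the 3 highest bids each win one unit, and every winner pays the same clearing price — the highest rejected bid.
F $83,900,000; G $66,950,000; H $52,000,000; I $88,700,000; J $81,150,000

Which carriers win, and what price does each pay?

I, F, J; each pays $66,950,000

Bids ranked high→low: 88,700,000 (I), 83,900,000 (F), 81,150,000 (J), 66,950,000 (G), 52,000,000 (H)
Top 3: I, F, J.
Highest unsuccessful bid: $66,950,000 → clearing price.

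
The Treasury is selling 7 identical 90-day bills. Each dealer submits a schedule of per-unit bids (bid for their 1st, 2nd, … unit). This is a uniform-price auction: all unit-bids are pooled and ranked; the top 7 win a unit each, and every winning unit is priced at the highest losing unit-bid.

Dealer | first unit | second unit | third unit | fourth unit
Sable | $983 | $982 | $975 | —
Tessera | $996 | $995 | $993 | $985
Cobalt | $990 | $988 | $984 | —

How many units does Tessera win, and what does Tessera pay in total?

Merging the schedules and taking the best 7: 996 (Tessera-1), 995 (Tessera-2), 993 (Tessera-3), 990 (Cobalt-1), 988 (Cobalt-2), 985 (Tessera-4), 984 (Cobalt-3)
Highest rejected unit-bid = $983.
Tessera wins 4 unit(s) at $983 each.

Tessera: 4 units, pays $3,932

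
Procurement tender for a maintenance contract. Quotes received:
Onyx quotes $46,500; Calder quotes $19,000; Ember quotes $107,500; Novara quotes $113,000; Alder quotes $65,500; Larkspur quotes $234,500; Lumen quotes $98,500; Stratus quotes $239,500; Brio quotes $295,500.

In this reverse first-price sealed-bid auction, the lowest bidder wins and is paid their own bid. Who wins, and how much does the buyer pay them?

Reverse first-price sealed-bid auction: the lowest bidder wins and is paid their own bid.
Bids in order: 19,000 (Calder) < 46,500 (Onyx) < 65,500 (Alder) < 98,500 (Lumen) < 107,500 (Ember) < 113,000 (Novara) < …
Calder has the lowest bid and is paid exactly that: $19,000.

Calder is paid $19,000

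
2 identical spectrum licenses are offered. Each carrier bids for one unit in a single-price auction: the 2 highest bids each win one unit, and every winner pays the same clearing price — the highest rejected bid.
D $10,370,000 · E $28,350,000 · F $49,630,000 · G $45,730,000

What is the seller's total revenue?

Total revenue: $56,700,000

Sorting: 49,630,000 (F), 45,730,000 (G), 28,350,000 (E), 10,370,000 (D)
Winners (2 units): F, G.
Clearing price = highest rejected bid = $28,350,000.
Total revenue = 2 × $28,350,000 = $56,700,000.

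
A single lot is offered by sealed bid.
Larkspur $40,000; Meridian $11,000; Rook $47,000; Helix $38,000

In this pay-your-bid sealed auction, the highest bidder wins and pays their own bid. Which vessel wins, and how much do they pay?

Pay-your-bid sealed auction: the highest bidder wins and pays their own bid.
Sorting bids: 47,000 (Rook) > 40,000 (Larkspur) > 38,000 (Helix) > 11,000 (Meridian)
First-price: Rook pays what they bid, $47,000.

Rook pays $47,000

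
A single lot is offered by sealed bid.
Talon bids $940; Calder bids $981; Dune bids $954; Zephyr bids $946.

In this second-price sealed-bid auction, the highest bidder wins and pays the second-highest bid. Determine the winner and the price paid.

Calder pays $954

Bids ranked: 981 (Calder) > 954 (Dune) > 946 (Zephyr) > 940 (Talon)
Calder is highest; pays the second-highest bid, $954.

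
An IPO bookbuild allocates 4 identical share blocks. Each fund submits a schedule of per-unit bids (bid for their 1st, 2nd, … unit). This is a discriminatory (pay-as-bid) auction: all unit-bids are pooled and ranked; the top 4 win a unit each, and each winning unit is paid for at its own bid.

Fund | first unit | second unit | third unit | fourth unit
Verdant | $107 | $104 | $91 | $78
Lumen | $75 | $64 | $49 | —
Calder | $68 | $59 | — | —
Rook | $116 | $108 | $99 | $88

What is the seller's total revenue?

Merging the schedules and taking the best 4: 116 (Rook-1), 108 (Rook-2), 107 (Verdant-1), 104 (Verdant-2)
Next rejected bid: $99 (not a price — pay-as-bid).
Each winning unit pays its own bid.
Revenue = 116 + 108 + 107 + 104 = $435.

Total revenue: $435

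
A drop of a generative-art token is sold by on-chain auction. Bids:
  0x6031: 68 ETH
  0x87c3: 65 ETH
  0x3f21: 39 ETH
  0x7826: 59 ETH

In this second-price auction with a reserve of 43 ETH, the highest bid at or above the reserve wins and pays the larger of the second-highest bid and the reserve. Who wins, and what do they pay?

0x6031 pays 65 ETH

Rule: the highest bid at or above the reserve wins and pays the larger of the second-highest bid and the reserve.
Bids ranked: 68 (0x6031) > 65 (0x87c3) > 59 (0x7826) > 39 (0x3f21)
0x6031 has the top bid at or above the reserve (68 ETH).
max(second-highest 65 ETH, reserve 43 ETH) = 65 ETH; the reserve does not bind.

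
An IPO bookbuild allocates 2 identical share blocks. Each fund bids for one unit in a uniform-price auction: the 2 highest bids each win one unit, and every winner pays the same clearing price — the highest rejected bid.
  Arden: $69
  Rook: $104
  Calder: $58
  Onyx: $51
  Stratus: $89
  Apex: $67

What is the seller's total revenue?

Total revenue: $138

Sorting: 104 (Rook), 89 (Stratus), 69 (Arden), 67 (Apex), …
Top 2: Rook, Stratus.
First losing bid is Arden's $69, which sets the uniform price.
Total revenue = 2 × $69 = $138.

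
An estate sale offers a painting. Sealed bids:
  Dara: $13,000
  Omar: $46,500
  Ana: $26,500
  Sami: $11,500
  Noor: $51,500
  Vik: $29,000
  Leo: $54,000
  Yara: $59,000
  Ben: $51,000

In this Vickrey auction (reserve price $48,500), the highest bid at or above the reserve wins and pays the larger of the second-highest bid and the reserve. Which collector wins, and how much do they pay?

Yara pays $54,000

Bids in order: 59,000 (Yara) > 54,000 (Leo) > 51,500 (Noor) > 51,000 (Ben) > 46,500 (Omar) > 29,000 (Vik) > …
Yara has the top bid at or above the reserve ($59,000).
Second-highest bid $54,000 exceeds the reserve $48,500 → payment $54,000.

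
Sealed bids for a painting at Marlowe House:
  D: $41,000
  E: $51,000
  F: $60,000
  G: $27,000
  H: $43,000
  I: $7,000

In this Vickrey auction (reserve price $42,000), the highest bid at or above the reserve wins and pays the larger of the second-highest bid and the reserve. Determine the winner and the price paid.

F pays $51,000

Sorting bids: 60,000 (F) > 51,000 (E) > 43,000 (H) > 41,000 (D) > 27,000 (G) > 7,000 (I)
F has the top bid at or above the reserve ($60,000).
max(second-highest $51,000, reserve $42,000) = $51,000; the reserve does not bind.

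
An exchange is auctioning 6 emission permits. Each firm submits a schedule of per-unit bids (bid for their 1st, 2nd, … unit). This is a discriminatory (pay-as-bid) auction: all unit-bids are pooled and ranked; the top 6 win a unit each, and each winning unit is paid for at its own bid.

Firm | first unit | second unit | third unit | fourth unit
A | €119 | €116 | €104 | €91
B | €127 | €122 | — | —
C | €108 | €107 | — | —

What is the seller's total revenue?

Total revenue: €699

Pooled unit-bids ranked (top 6): 127 (B-1), 122 (B-2), 119 (A-1), 116 (A-2), 108 (C-1), 107 (C-2)
Next rejected bid: €104 (not a price — pay-as-bid).
Each winning unit pays its own bid.
Revenue = 127 + 122 + 119 + 116 + 108 + 107 = €699.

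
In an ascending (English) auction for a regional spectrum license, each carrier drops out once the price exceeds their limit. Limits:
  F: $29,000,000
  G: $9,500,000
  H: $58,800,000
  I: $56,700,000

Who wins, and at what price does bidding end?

H wins at $56,700,000

Open ascending-bid auction: the price rises until one bidder remains; the winner pays the price at which the last rival dropped out.
Limits ranked: 58,800,000 (H) > 56,700,000 (I) > 29,000,000 (F) > 9,500,000 (G)
I is the last rival to drop out, at $56,700,000; H remains and wins at that price.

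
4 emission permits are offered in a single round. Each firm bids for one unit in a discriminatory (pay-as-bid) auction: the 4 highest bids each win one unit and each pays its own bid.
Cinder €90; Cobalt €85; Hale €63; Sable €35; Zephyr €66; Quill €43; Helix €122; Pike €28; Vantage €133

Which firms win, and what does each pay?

Vantage €133, Helix €122, Cinder €90, Cobalt €85

Sorting: 133 (Vantage), 122 (Helix), 90 (Cinder), 85 (Cobalt), 66 (Zephyr), 63 (Hale), …
The 4 highest are Vantage, Helix, Cinder, Cobalt.
Each winner pays its own bid: Vantage €133, Helix €122, Cinder €90, Cobalt €85.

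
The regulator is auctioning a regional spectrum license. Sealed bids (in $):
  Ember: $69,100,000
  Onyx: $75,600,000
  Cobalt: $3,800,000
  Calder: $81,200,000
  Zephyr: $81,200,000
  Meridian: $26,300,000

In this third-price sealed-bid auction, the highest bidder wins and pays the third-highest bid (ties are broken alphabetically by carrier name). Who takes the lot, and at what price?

Calder pays $75,600,000

Sorting bids: 81,200,000 (Calder) > 81,200,000 (Zephyr) > 75,600,000 (Onyx) > 69,100,000 (Ember) > 26,300,000 (Meridian) > 3,800,000 (Cobalt)
Tie at $81,200,000 → Calder wins by tie-break.
Calder wins; payment is bid #3 in the ranking = $75,600,000.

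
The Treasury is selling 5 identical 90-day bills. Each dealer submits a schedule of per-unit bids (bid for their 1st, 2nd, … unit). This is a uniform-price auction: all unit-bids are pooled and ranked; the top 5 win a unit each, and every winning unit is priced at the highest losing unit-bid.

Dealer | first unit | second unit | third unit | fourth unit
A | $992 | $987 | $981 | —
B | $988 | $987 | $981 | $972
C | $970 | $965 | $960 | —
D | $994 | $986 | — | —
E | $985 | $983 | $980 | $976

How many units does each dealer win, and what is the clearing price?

Merging the schedules and taking the best 5: 994 (D-1), 992 (A-1), 988 (B-1), 987 (A-2), 987 (B-2)
The (k+1)-th unit-bid is $986.
Allocation: A 2, B 2, D 1.

A 2, B 2, D 1; clearing price $986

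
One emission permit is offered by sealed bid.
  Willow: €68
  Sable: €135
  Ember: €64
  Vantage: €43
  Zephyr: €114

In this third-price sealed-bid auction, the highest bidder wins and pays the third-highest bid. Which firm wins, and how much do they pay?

Sorting bids: 135 (Sable) > 114 (Zephyr) > 68 (Willow) > 64 (Ember) > 43 (Vantage)
Sable wins; payment is bid #3 in the ranking = €68.

Sable pays €68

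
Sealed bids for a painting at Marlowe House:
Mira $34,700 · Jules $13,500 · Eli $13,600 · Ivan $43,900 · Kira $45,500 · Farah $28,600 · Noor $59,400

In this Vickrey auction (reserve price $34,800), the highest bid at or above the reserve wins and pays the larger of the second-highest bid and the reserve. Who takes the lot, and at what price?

Vickrey auction (reserve price $34,800): the highest bid at or above the reserve wins and pays the larger of the second-highest bid and the reserve.
Bids ranked: 59,400 (Noor) > 45,500 (Kira) > 43,900 (Ivan) > 34,700 (Mira) > 28,600 (Farah) > 13,600 (Eli) > …
Noor has the top bid at or above the reserve ($59,400).
max(second-highest $45,500, reserve $34,800) = $45,500; the reserve does not bind.

Noor pays $45,500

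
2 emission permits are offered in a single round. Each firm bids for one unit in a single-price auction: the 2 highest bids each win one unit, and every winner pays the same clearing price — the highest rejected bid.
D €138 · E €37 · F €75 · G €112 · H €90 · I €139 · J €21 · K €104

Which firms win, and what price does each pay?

I, D; each pays €112

Bids ranked high→low: 139 (I), 138 (D), 112 (G), 104 (K), …
Top 2: I, D.
Clearing price = highest rejected bid = €112.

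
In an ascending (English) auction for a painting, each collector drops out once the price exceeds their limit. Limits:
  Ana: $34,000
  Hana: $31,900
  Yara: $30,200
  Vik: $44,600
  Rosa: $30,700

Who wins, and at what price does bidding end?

Limits ranked: 44,600 (Vik) > 34,000 (Ana) > 31,900 (Hana) > 30,700 (Rosa) > 30,200 (Yara)
Bidding ends when Ana exits at $34,000; Vik takes it.

Vik wins at $34,000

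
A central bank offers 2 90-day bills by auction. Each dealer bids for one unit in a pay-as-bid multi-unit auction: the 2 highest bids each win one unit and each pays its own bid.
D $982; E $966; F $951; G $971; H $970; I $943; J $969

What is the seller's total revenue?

Total revenue: $1,953

Bids ranked high→low: 982 (D), 971 (G), 970 (H), 969 (J), …
Top 2: D, G.
Total revenue = 982 + 971 = $1,953.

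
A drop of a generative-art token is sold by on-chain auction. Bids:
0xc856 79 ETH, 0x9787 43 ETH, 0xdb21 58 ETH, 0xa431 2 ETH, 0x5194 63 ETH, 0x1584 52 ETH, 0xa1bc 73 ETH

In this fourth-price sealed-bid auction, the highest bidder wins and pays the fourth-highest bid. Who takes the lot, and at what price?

Fourth-price sealed-bid auction: the highest bidder wins and pays the fourth-highest bid.
Sorting bids: 79 (0xc856) > 73 (0xa1bc) > 63 (0x5194) > 58 (0xdb21) > 52 (0x1584) > 43 (0x9787) > …
0xc856 wins; payment is bid #4 in the ranking = 58 ETH.

0xc856 pays 58 ETH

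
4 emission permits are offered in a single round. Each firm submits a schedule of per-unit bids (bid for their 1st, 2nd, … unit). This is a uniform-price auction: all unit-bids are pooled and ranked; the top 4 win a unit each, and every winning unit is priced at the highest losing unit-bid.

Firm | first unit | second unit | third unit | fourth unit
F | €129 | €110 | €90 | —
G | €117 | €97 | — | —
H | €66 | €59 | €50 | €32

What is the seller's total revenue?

Total revenue: €360

Pooled unit-bids ranked (top 4): 129 (F-1), 117 (G-1), 110 (F-2), 97 (G-2)
The (k+1)-th unit-bid is €90.
Allocation: F 2, G 2. Every unit priced at €90.
Revenue = 4 × 90 = €360.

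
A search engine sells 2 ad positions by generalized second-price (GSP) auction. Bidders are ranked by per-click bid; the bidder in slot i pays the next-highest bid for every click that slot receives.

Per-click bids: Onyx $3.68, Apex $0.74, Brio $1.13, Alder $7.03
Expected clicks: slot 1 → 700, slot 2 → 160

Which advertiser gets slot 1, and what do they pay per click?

Alder; $3.68 per click

Sorting advertisers: $7.03 (Alder) > $3.68 (Onyx) > $1.13 (Brio) > …
Slot 1 goes to the first-ranked bidder, Alder, who pays the next bid down: $3.68/click.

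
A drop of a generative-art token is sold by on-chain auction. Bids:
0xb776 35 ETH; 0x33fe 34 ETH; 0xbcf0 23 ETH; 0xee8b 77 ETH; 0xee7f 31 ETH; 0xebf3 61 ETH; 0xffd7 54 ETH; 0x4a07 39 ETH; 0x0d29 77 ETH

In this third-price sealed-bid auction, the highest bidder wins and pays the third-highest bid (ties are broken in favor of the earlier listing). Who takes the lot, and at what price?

0xee8b pays 61 ETH

Sorting bids: 77 (0xee8b) > 77 (0x0d29) > 61 (0xebf3) > 54 (0xffd7) > 39 (0x4a07) > 35 (0xb776) > …
0xee8b and 0x0d29 tie at 77 ETH; tie-break gives it to 0xee8b.
0xee8b is highest; pays the third-highest bid, 61 ETH.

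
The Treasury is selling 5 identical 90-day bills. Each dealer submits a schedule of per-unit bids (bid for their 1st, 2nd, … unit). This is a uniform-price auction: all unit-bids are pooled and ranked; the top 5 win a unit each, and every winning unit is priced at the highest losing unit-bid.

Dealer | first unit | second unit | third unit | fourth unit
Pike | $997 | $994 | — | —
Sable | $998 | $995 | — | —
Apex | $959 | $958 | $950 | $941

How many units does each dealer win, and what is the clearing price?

Apex 1, Pike 2, Sable 2; clearing price $958

Merging the schedules and taking the best 5: 998 (Sable-1), 997 (Pike-1), 995 (Sable-2), 994 (Pike-2), 959 (Apex-1)
First bid not allocated: $958.
Allocation: Apex 1, Pike 2, Sable 2.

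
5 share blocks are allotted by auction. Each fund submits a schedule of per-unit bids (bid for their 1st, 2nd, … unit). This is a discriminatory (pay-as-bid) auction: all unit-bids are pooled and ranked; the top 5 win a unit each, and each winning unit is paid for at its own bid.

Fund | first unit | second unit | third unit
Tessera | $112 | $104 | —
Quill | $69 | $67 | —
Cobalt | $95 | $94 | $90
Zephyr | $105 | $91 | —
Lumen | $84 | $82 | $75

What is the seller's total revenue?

Total revenue: $510

All unit-bids, highest first — top 5: 112 (Tessera-1), 105 (Zephyr-1), 104 (Tessera-2), 95 (Cobalt-1), 94 (Cobalt-2)
Next rejected bid: $91 (not a price — pay-as-bid).
Each winning unit pays its own bid.
Revenue = 112 + 105 + 104 + 95 + 94 = $510.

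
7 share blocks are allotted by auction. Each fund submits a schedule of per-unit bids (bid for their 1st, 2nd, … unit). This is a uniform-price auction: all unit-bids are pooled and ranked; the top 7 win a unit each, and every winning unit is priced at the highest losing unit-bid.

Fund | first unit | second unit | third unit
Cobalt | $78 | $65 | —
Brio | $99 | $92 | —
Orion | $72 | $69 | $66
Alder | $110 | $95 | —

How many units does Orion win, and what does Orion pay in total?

Orion: 2 units, pays $132

Pooled unit-bids ranked (top 7): 110 (Alder-1), 99 (Brio-1), 95 (Alder-2), 92 (Brio-2), 78 (Cobalt-1), 72 (Orion-1), 69 (Orion-2)
First bid not allocated: $66.
Orion wins 2 unit(s) at $66 each.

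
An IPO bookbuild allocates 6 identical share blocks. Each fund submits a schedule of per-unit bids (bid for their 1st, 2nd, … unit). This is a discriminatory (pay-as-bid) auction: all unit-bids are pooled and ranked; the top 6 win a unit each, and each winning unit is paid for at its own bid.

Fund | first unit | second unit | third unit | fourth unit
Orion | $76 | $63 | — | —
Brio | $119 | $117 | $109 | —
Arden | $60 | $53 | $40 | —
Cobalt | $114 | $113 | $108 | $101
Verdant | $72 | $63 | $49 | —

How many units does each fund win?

All unit-bids, highest first — top 6: 119 (Brio-1), 117 (Brio-2), 114 (Cobalt-1), 113 (Cobalt-2), 109 (Brio-3), 108 (Cobalt-3)
Next rejected bid: $101 (not a price — pay-as-bid).
Allocation: Brio 3, Cobalt 3.

Brio 3, Cobalt 3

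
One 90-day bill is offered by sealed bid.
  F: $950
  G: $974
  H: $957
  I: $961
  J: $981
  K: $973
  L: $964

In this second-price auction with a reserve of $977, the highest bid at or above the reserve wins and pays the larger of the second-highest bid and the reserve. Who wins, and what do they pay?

J pays $977

Bids ranked: 981 (J) > 974 (G) > 973 (K) > 964 (L) > 961 (I) > 957 (H) > …
Highest eligible bid: J at $981.
Second-highest bid $974 is below the reserve $977, so the reserve binds → payment $977.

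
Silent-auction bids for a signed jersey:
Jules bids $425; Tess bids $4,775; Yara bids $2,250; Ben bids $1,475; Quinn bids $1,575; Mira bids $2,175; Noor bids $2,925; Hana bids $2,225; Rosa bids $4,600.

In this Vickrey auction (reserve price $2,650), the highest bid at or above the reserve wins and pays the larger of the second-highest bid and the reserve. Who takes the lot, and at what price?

Tess pays $4,600

Sorting bids: 4,775 (Tess) > 4,600 (Rosa) > 2,925 (Noor) > 2,250 (Yara) > 2,225 (Hana) > 2,175 (Mira) > …
Tess has the top bid at or above the reserve ($4,775).
Second-highest bid $4,600 exceeds the reserve $2,650 → payment $4,600.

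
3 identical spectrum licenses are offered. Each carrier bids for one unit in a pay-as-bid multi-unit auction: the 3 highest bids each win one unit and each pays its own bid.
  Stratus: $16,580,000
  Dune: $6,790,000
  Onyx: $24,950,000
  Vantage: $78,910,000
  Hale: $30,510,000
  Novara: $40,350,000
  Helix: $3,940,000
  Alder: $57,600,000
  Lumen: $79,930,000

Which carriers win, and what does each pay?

Lumen $79,930,000, Vantage $78,910,000, Alder $57,600,000

Ordering the bids: 79,930,000 (Lumen), 78,910,000 (Vantage), 57,600,000 (Alder), 40,350,000 (Novara), 30,510,000 (Hale), …
Winners (3 units): Lumen, Vantage, Alder.
Each winner pays its own bid: Lumen $79,930,000, Vantage $78,910,000, Alder $57,600,000.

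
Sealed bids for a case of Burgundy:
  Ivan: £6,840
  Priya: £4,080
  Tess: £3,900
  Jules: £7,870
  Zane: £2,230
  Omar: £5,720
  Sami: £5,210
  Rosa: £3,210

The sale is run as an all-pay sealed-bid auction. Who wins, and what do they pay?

Jules pays £7,870

Bids ranked: 7,870 (Jules) > 6,840 (Ivan) > 5,720 (Omar) > 5,210 (Sami) > 4,080 (Priya) > 3,900 (Tess) > …
Jules wins with the top bid; all bids are sunk regardless.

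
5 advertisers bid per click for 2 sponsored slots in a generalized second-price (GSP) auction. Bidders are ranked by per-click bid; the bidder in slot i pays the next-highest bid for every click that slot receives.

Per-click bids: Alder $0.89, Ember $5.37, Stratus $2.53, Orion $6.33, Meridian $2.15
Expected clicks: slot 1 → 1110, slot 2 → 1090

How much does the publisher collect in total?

Total revenue: $8718.40

Sorting advertisers: $6.33 (Orion) > $5.37 (Ember) > $2.53 (Stratus) > …
Slot 1: Orion pays $5.37 × 1110 = $5960.70
Slot 2: Ember pays $2.53 × 1090 = $2757.70
Total = $8718.40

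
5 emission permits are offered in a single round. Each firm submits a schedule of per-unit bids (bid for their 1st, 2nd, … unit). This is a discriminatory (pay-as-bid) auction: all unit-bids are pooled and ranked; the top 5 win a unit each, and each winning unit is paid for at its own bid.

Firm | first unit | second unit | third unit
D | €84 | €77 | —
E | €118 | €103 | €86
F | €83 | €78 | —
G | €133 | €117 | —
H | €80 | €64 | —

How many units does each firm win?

Merging the schedules and taking the best 5: 133 (G-1), 118 (E-1), 117 (G-2), 103 (E-2), 86 (E-3)
Next rejected bid: €84 (not a price — pay-as-bid).
Allocation: E 3, G 2.

E 3, G 2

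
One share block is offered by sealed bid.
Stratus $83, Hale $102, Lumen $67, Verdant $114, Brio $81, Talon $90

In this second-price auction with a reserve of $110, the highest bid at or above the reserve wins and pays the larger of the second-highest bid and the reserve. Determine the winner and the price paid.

Verdant pays $110

Bids ranked: 114 (Verdant) > 102 (Hale) > 90 (Talon) > 83 (Stratus) > 81 (Brio) > 67 (Lumen)
Highest eligible bid: Verdant at $114.
max(second-highest $102, reserve $110) = $110.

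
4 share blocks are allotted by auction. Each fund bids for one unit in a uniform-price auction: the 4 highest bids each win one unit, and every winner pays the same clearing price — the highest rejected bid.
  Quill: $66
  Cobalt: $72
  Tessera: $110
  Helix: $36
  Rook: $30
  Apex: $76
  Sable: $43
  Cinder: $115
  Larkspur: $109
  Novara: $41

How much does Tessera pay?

Tessera pays $72

Bids ranked high→low: 115 (Cinder), 110 (Tessera), 109 (Larkspur), 76 (Apex), 72 (Cobalt), 66 (Quill), …
The 4 highest are Cinder, Tessera, Larkspur, Apex.
Highest unsuccessful bid: $72 → clearing price.
Tessera wins → pays $72.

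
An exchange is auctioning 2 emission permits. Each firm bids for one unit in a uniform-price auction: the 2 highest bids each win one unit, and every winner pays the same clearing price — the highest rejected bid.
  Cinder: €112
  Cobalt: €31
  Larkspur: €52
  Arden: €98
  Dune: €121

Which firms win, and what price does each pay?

Dune, Cinder; each pays €98

Sorting: 121 (Dune), 112 (Cinder), 98 (Arden), 52 (Larkspur), …
The 2 highest are Dune, Cinder.
Highest unsuccessful bid: €98 → clearing price.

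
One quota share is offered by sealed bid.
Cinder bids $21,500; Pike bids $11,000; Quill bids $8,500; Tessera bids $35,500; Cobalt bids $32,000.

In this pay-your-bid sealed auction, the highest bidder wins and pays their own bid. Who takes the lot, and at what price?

Tessera pays $35,500

Sorting bids: 35,500 (Tessera) > 32,000 (Cobalt) > 21,500 (Cinder) > 11,000 (Pike) > 8,500 (Quill)
Tessera has the highest bid and pays exactly that: $35,500.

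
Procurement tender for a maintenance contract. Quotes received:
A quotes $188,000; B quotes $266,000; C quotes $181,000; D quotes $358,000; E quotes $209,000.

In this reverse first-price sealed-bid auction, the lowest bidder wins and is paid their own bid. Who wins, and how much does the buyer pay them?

Sorting bids: 181,000 (C) < 188,000 (A) < 209,000 (E) < 266,000 (B) < 358,000 (D)
C is lowest → is paid own bid, $181,000.

C is paid $181,000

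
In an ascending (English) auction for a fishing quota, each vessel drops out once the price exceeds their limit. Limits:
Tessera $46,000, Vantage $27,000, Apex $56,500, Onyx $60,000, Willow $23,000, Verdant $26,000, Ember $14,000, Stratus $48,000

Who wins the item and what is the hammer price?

Limits ranked: 60,000 (Onyx) > 56,500 (Apex) > 48,000 (Stratus) > 46,000 (Tessera) > 27,000 (Vantage) > 26,000 (Verdant) > …
Once the price passes $56,500, only Onyx is left; the hammer falls at Apex's limit of $56,500.

Onyx wins at $56,500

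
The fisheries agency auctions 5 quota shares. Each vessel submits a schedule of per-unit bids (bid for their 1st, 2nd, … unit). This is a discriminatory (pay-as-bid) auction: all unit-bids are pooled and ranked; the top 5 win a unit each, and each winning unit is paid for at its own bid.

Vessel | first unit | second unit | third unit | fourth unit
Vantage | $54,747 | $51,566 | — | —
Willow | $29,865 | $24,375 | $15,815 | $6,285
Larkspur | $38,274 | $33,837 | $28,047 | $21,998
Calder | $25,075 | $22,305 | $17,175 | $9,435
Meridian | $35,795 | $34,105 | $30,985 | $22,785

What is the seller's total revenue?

Pooled unit-bids ranked (top 5): 54,747 (Vantage-1), 51,566 (Vantage-2), 38,274 (Larkspur-1), 35,795 (Meridian-1), 34,105 (Meridian-2)
Next rejected bid: $33,837 (not a price — pay-as-bid).
Each winning unit pays its own bid.
Revenue = 54,747 + 51,566 + 38,274 + 35,795 + 34,105 = $214,487.

Total revenue: $214,487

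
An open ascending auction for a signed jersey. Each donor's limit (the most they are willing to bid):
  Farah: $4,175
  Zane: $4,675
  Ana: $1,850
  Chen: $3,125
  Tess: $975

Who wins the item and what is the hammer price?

Zane wins at $4,175

Limits in order: 4,675 (Zane) > 4,175 (Farah) > 3,125 (Chen) > 1,850 (Ana) > 975 (Tess)
Once the price passes $4,175, only Zane is left; the hammer falls at Farah's limit of $4,175.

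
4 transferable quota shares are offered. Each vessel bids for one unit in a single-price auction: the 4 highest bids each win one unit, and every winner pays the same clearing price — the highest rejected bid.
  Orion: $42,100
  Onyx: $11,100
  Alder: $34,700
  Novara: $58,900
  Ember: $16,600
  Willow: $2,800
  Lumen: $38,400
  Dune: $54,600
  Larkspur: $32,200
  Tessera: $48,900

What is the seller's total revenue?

Total revenue: $153,600

Sorting: 58,900 (Novara), 54,600 (Dune), 48,900 (Tessera), 42,100 (Orion), 38,400 (Lumen), 34,700 (Alder), …
Top 4: Novara, Dune, Tessera, Orion.
Highest unsuccessful bid: $38,400 → clearing price.
Total revenue = 4 × $38,400 = $153,600.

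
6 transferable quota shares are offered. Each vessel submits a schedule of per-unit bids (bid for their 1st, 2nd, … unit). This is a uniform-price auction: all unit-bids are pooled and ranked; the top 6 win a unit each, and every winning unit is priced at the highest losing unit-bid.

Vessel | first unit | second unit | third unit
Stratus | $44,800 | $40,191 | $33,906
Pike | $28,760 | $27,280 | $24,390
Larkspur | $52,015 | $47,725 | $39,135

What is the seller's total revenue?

Merging the schedules and taking the best 6: 52,015 (Larkspur-1), 47,725 (Larkspur-2), 44,800 (Stratus-1), 40,191 (Stratus-2), 39,135 (Larkspur-3), 33,906 (Stratus-3)
Highest rejected unit-bid = $28,760.
Allocation: Larkspur 3, Stratus 3. Every unit priced at $28,760.
Revenue = 6 × 28,760 = $172,560.

Total revenue: $172,560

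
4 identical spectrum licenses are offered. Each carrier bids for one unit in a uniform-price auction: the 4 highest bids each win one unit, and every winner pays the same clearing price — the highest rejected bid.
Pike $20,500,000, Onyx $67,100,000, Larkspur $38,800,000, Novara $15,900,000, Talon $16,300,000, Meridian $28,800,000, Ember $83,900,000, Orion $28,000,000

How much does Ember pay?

Sorting: 83,900,000 (Ember), 67,100,000 (Onyx), 38,800,000 (Larkspur), 28,800,000 (Meridian), 28,000,000 (Orion), 20,500,000 (Pike), …
The 4 highest are Ember, Onyx, Larkspur, Meridian.
Clearing price = highest rejected bid = $28,000,000.
Ember wins → pays $28,000,000.

Ember pays $28,000,000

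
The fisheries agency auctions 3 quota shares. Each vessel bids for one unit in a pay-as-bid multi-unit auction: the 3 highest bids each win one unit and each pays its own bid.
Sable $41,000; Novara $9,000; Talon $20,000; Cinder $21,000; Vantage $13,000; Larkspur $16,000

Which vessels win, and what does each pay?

Sable $41,000, Cinder $21,000, Talon $20,000

Ordering the bids: 41,000 (Sable), 21,000 (Cinder), 20,000 (Talon), 16,000 (Larkspur), 13,000 (Vantage), …
Top 3: Sable, Cinder, Talon.
Each winner pays its own bid: Sable $41,000, Cinder $21,000, Talon $20,000.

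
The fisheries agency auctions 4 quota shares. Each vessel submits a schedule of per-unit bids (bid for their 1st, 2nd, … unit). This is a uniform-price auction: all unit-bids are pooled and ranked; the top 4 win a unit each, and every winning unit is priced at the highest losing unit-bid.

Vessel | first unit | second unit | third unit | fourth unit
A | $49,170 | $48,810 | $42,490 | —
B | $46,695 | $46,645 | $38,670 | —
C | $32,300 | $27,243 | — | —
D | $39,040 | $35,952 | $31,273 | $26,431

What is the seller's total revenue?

Merging the schedules and taking the best 4: 49,170 (A-1), 48,810 (A-2), 46,695 (B-1), 46,645 (B-2)
The (k+1)-th unit-bid is $42,490.
Allocation: A 2, B 2. Every unit priced at $42,490.
Revenue = 4 × 42,490 = $169,960.

Total revenue: $169,960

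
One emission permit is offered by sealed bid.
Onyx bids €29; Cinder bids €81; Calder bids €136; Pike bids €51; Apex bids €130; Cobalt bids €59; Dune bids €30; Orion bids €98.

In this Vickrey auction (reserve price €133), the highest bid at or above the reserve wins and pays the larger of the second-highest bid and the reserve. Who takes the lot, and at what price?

Sorting bids: 136 (Calder) > 130 (Apex) > 98 (Orion) > 81 (Cinder) > 59 (Cobalt) > 51 (Pike) > …
Calder has the top bid at or above the reserve (€136).
Second-highest bid €130 is below the reserve €133, so the reserve binds → payment €133.

Calder pays €133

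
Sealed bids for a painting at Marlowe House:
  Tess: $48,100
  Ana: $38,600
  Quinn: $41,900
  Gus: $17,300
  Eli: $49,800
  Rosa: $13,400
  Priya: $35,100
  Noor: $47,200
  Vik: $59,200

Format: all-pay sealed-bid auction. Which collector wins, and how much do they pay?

Rule: the highest bidder wins the item, but every bidder pays their own bid.
Bids in order: 59,200 (Vik) > 49,800 (Eli) > 48,100 (Tess) > 47,200 (Noor) > 41,900 (Quinn) > 38,600 (Ana) > …
Vik is highest and takes the item; every bidder forfeits their bid.

Vik pays $59,200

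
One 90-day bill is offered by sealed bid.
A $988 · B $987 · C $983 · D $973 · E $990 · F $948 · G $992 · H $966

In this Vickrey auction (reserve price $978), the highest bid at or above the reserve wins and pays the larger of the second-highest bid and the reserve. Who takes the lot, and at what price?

G pays $990

Vickrey auction (reserve price $978): the highest bid at or above the reserve wins and pays the larger of the second-highest bid and the reserve.
Sorting bids: 992 (G) > 990 (E) > 988 (A) > 987 (B) > 983 (C) > 973 (D) > …
G has the top bid at or above the reserve ($992).
max(second-highest $990, reserve $978) = $990; the reserve does not bind.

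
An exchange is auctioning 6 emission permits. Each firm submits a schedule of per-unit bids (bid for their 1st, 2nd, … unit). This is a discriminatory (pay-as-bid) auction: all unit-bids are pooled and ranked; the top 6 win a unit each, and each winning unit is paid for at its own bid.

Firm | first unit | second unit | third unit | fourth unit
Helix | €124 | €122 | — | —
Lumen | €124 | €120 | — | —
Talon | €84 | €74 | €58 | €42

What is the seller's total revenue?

Merging the schedules and taking the best 6: 124 (Helix-1), 124 (Lumen-1), 122 (Helix-2), 120 (Lumen-2), 84 (Talon-1), 74 (Talon-2)
Next rejected bid: €58 (not a price — pay-as-bid).
Each winning unit pays its own bid.
Revenue = 124 + 124 + 122 + 120 + 84 + 74 = €648.

Total revenue: €648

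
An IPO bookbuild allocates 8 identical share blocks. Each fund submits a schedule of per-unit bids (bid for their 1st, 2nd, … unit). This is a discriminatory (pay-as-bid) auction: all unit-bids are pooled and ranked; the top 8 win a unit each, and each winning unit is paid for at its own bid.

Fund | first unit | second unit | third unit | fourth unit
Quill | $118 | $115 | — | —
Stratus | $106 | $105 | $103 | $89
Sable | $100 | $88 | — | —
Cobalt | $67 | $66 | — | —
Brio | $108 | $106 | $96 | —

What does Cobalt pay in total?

Merging the schedules and taking the best 8: 118 (Quill-1), 115 (Quill-2), 108 (Brio-1), 106 (Stratus-1), 106 (Brio-2), 105 (Stratus-2), 103 (Stratus-3), 100 (Sable-1)
Next rejected bid: $96 (not a price — pay-as-bid).
Cobalt wins no units.

Cobalt pays $0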